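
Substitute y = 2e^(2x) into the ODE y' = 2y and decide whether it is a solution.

Verification:
y = 2e^(2x)
y' = 4e^(2x)
2y = 4e^(2x)
y' = 2y ✓

Yes, it is a solution.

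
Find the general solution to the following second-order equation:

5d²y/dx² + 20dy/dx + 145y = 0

Characteristic equation: 5r² + 20r + 145 = 0
Divide by 5: r² + 4r + 29 = 0
Roots: r = -2 ± 5i (complex conjugates)
General solution: y = e^(-2x)(C₁cos(5x) + C₂sin(5x))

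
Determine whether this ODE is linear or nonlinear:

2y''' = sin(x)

Linear (y and its derivatives appear to the first power only, no products of y terms)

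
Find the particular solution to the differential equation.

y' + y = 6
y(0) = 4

General solution: y = 6 + Ce^(-x)
Applying y(0) = 4: C = 4 - 6 = -2
Particular solution: y = 6 - 2e^(-x)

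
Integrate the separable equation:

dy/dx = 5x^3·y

Separating variables and integrating:
ln|y| = 5x^4/4 + C

General solution: y = Ce^(5x^4/4)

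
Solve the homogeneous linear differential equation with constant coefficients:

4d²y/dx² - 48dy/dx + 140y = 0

Characteristic equation: 4r² - 48r + 140 = 0
Divide by 4: r² - 12r + 35 = 0
Roots: r = 7, 5 (distinct real)
General solution: y = C₁e^(7x) + C₂e^(5x)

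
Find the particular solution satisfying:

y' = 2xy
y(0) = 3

General solution: y = Ce^(x²)
Applying IC y(0) = 3:
Particular solution: y = 3e^(x²)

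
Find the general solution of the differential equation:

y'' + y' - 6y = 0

Characteristic equation: r² + r - 6 = 0
Roots: r = 2, -3 (distinct real)
General solution: y = C₁e^(2x) + C₂e^(-3x)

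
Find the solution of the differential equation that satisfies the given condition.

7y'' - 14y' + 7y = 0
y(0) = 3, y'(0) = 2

General solution: y = (C₁ + C₂x)e^x
Repeated root r = 1
Applying ICs: C₁ = 3, C₂ = -1
Particular solution: y = (3 - x)e^x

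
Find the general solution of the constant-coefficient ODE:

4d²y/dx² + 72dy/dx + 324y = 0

Characteristic equation: 4r² + 72r + 324 = 0
Divide by 4: r² + 18r + 81 = 0
Factored: (r + 9)² = 0
Repeated root: r = -9
General solution: y = (C₁ + C₂x)e^(-9x)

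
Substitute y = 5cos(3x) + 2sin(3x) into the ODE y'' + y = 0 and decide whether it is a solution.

Verification:
y'' = -45cos(3x) - 18sin(3x)
y'' + y ≠ 0 (frequency mismatch: got 9 instead of 1)

No, it is not a solution.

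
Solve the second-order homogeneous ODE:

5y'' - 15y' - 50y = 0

Characteristic equation: 5r² - 15r - 50 = 0
Divide by 5: r² - 3r - 10 = 0
Roots: r = 5, -2 (distinct real)
General solution: y = C₁e^(5x) + C₂e^(-2x)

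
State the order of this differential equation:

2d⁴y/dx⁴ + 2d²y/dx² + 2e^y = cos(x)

The order is 4 (highest derivative is of order 4).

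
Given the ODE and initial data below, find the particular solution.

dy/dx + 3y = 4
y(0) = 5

General solution: y = 4/3 + Ce^(-3x)
Applying y(0) = 5: C = 5 - 4/3 = 11/3
Particular solution: y = 4/3 + (11/3)e^(-3x)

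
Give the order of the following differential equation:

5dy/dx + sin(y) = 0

The order is 1 (highest derivative is of order 1).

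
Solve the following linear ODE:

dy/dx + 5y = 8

Using integrating factor method:

General solution: y = 8/5 + Ce^(-5x)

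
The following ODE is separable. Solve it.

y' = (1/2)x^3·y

Separating variables and integrating:
ln|y| = x^4/8 + C

General solution: y = Ce^(x^4/8)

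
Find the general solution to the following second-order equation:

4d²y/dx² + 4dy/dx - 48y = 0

Characteristic equation: 4r² + 4r - 48 = 0
Divide by 4: r² + r - 12 = 0
Roots: r = 3, -4 (distinct real)
General solution: y = C₁e^(3x) + C₂e^(-4x)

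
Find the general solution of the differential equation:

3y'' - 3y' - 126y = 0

Characteristic equation: 3r² - 3r - 126 = 0
Divide by 3: r² - r - 42 = 0
Roots: r = 7, -6 (distinct real)
General solution: y = C₁e^(7x) + C₂e^(-6x)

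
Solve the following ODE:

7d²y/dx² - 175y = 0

Characteristic equation: 7r² - 175 = 0
Divide by 7: r² - 25 = 0
Roots: r = 5, -5 (distinct real)
General solution: y = C₁e^(5x) + C₂e^(-5x)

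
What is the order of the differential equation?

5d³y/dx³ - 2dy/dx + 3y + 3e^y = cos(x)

The order is 3 (highest derivative is of order 3).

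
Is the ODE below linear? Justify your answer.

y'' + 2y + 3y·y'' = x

No. Nonlinear (y·y'' term)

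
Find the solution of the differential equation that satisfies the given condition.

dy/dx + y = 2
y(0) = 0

General solution: y = 2 + Ce^(-x)
Applying y(0) = 0: C = 0 - 2 = -2
Particular solution: y = 2 - 2e^(-x)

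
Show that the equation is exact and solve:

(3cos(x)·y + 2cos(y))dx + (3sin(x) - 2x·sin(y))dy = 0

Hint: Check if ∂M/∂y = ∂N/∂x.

Verify exactness: ∂M/∂y = ∂N/∂x ✓
Find F(x,y) such that ∂F/∂x = M, ∂F/∂y = N
Solution: 3sin(x)·y + 2x·cos(y) = C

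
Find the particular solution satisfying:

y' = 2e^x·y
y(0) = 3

General solution: y = Ce^(2e^x)
Applying IC y(0) = 3:
Particular solution: y = 3e^(2(e^x - 1))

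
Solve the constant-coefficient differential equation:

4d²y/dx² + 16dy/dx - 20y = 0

Characteristic equation: 4r² + 16r - 20 = 0
Divide by 4: r² + 4r - 5 = 0
Roots: r = 1, -5 (distinct real)
General solution: y = C₁e^x + C₂e^(-5x)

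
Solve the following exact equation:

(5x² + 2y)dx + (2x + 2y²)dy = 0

Verify exactness: ∂M/∂y = ∂N/∂x ✓
Find F(x,y) such that ∂F/∂x = M, ∂F/∂y = N
Solution: 5x³/3 + 2xy + 2y³/3 = C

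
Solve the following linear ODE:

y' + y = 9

Using integrating factor method:

General solution: y = 9 + Ce^(-x)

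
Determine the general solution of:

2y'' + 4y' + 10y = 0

Characteristic equation: 2r² + 4r + 10 = 0
Divide by 2: r² + 2r + 5 = 0
Roots: r = -1 ± 2i (complex conjugates)
General solution: y = e^(-x)(C₁cos(2x) + C₂sin(2x))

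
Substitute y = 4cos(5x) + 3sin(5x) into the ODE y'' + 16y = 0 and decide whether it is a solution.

Verification:
y'' = -100cos(5x) - 75sin(5x)
y'' + 16y ≠ 0 (frequency mismatch: got 25 instead of 16)

No, it is not a solution.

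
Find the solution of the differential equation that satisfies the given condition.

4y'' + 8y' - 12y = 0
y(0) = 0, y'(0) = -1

General solution: y = C₁e^x + C₂e^(-3x)
Applying ICs: C₁ = -1/4, C₂ = 1/4
Particular solution: y = -(1/4)e^x + (1/4)e^(-3x)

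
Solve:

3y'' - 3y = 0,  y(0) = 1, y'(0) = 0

General solution: y = C₁e^x + C₂e^(-x)
Applying ICs: C₁ = 1/2, C₂ = 1/2
Particular solution: y = (1/2)e^x + (1/2)e^(-x)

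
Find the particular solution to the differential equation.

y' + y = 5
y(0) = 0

General solution: y = 5 + Ce^(-x)
Applying y(0) = 0: C = 0 - 5 = -5
Particular solution: y = 5 - 5e^(-x)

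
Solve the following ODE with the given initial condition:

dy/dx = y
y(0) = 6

General solution: y = Ce^x
Applying IC y(0) = 6:
Particular solution: y = 6e^x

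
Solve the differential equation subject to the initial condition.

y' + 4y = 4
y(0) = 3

General solution: y = 1 + Ce^(-4x)
Applying y(0) = 3: C = 3 - 1 = 2
Particular solution: y = 1 + 2e^(-4x)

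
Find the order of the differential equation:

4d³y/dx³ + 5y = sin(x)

The order is 3 (highest derivative is of order 3).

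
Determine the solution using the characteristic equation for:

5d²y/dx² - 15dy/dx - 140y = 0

Characteristic equation: 5r² - 15r - 140 = 0
Divide by 5: r² - 3r - 28 = 0
Roots: r = 7, -4 (distinct real)
General solution: y = C₁e^(7x) + C₂e^(-4x)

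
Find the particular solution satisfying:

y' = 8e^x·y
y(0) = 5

General solution: y = Ce^(8e^x)
Applying IC y(0) = 5:
Particular solution: y = 5e^(8(e^x - 1))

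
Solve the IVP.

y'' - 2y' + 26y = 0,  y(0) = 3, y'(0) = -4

General solution: y = e^x(C₁cos(5x) + C₂sin(5x))
Complex roots r = 1 ± 5i
Applying ICs: C₁ = 3, C₂ = -7/5
Particular solution: y = e^x(3cos(5x) - (7/5)sin(5x))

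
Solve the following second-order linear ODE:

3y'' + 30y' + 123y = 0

Characteristic equation: 3r² + 30r + 123 = 0
Divide by 3: r² + 10r + 41 = 0
Roots: r = -5 ± 4i (complex conjugates)
General solution: y = e^(-5x)(C₁cos(4x) + C₂sin(4x))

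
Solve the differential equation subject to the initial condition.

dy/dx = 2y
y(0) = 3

General solution: y = Ce^(2x)
Applying IC y(0) = 3:
Particular solution: y = 3e^(2x)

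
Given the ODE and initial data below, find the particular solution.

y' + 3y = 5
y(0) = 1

General solution: y = 5/3 + Ce^(-3x)
Applying y(0) = 1: C = 1 - 5/3 = -2/3
Particular solution: y = 5/3 - (2/3)e^(-3x)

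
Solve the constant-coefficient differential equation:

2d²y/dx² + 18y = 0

Characteristic equation: 2r² + 18 = 0
Divide by 2: r² + 9 = 0
Roots: r = ±3i (complex conjugates)
General solution: y = C₁cos(3x) + C₂sin(3x)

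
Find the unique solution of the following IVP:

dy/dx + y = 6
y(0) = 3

General solution: y = 6 + Ce^(-x)
Applying y(0) = 3: C = 3 - 6 = -3
Particular solution: y = 6 - 3e^(-x)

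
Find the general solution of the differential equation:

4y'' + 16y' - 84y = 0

Characteristic equation: 4r² + 16r - 84 = 0
Divide by 4: r² + 4r - 21 = 0
Roots: r = 3, -7 (distinct real)
General solution: y = C₁e^(3x) + C₂e^(-7x)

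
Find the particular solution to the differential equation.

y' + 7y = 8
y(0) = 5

General solution: y = 8/7 + Ce^(-7x)
Applying y(0) = 5: C = 5 - 8/7 = 27/7
Particular solution: y = 8/7 + (27/7)e^(-7x)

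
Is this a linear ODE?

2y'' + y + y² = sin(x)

No. Nonlinear (y² term)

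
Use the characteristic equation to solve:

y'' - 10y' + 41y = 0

Characteristic equation: r² - 10r + 41 = 0
Roots: r = 5 ± 4i (complex conjugates)
General solution: y = e^(5x)(C₁cos(4x) + C₂sin(4x))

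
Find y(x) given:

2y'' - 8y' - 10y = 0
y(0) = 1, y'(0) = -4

General solution: y = C₁e^(5x) + C₂e^(-x)
Applying ICs: C₁ = -1/2, C₂ = 3/2
Particular solution: y = -(1/2)e^(5x) + (3/2)e^(-x)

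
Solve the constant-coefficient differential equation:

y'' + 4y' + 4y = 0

Characteristic equation: r² + 4r + 4 = 0
Factored: (r + 2)² = 0
Repeated root: r = -2
General solution: y = (C₁ + C₂x)e^(-2x)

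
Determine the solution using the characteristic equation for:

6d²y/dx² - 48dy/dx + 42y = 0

Characteristic equation: 6r² - 48r + 42 = 0
Divide by 6: r² - 8r + 7 = 0
Roots: r = 7, 1 (distinct real)
General solution: y = C₁e^(7x) + C₂e^x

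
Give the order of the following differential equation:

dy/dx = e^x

The order is 1 (highest derivative is of order 1).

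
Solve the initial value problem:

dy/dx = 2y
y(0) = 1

General solution: y = Ce^(2x)
Applying IC y(0) = 1:
Particular solution: y = e^(2x)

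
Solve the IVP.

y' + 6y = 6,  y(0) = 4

General solution: y = 1 + Ce^(-6x)
Applying y(0) = 4: C = 4 - 1 = 3
Particular solution: y = 1 + 3e^(-6x)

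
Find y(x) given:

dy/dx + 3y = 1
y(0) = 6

General solution: y = 1/3 + Ce^(-3x)
Applying y(0) = 6: C = 6 - 1/3 = 17/3
Particular solution: y = 1/3 + (17/3)e^(-3x)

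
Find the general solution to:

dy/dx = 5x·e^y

Separating variables and integrating:
-e^(-y) = 5x²/2 + C

General solution: y = -ln(C - 5x²/2)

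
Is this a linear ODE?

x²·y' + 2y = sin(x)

Yes. Linear (y and its derivatives appear to the first power only, no products of y terms)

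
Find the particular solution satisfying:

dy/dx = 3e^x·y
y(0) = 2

General solution: y = Ce^(3e^x)
Applying IC y(0) = 2:
Particular solution: y = 2e^(3(e^x - 1))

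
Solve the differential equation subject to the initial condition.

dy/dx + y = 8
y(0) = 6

General solution: y = 8 + Ce^(-x)
Applying y(0) = 6: C = 6 - 8 = -2
Particular solution: y = 8 - 2e^(-x)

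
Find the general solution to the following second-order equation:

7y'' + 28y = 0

Characteristic equation: 7r² + 28 = 0
Divide by 7: r² + 4 = 0
Roots: r = ±2i (complex conjugates)
General solution: y = C₁cos(2x) + C₂sin(2x)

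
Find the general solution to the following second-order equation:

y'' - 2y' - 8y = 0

Characteristic equation: r² - 2r - 8 = 0
Roots: r = 4, -2 (distinct real)
General solution: y = C₁e^(4x) + C₂e^(-2x)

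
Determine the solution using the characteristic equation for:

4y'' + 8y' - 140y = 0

Characteristic equation: 4r² + 8r - 140 = 0
Divide by 4: r² + 2r - 35 = 0
Roots: r = 5, -7 (distinct real)
General solution: y = C₁e^(5x) + C₂e^(-7x)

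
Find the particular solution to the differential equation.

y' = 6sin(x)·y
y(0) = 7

General solution: y = Ce^(-6cos(x))
Applying IC y(0) = 7:
Particular solution: y = 7e^(6(1-cos(x)))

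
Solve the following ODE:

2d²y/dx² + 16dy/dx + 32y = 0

Characteristic equation: 2r² + 16r + 32 = 0
Divide by 2: r² + 8r + 16 = 0
Factored: (r + 4)² = 0
Repeated root: r = -4
General solution: y = (C₁ + C₂x)e^(-4x)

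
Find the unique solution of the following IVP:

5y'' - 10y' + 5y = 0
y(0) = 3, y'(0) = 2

General solution: y = (C₁ + C₂x)e^x
Repeated root r = 1
Applying ICs: C₁ = 3, C₂ = -1
Particular solution: y = (3 - x)e^x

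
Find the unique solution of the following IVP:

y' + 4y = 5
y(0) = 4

General solution: y = 5/4 + Ce^(-4x)
Applying y(0) = 4: C = 4 - 5/4 = 11/4
Particular solution: y = 5/4 + (11/4)e^(-4x)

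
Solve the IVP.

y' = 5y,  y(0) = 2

General solution: y = Ce^(5x)
Applying IC y(0) = 2:
Particular solution: y = 2e^(5x)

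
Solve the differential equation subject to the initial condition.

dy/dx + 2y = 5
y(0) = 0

General solution: y = 5/2 + Ce^(-2x)
Applying y(0) = 0: C = 0 - 5/2 = -5/2
Particular solution: y = 5/2 - (5/2)e^(-2x)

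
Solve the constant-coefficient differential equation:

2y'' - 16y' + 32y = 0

Characteristic equation: 2r² - 16r + 32 = 0
Divide by 2: r² - 8r + 16 = 0
Factored: (r - 4)² = 0
Repeated root: r = 4
General solution: y = (C₁ + C₂x)e^(4x)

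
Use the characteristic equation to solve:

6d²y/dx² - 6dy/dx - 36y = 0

Characteristic equation: 6r² - 6r - 36 = 0
Divide by 6: r² - r - 6 = 0
Roots: r = 3, -2 (distinct real)
General solution: y = C₁e^(3x) + C₂e^(-2x)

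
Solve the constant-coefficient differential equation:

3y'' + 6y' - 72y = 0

Characteristic equation: 3r² + 6r - 72 = 0
Divide by 3: r² + 2r - 24 = 0
Roots: r = 4, -6 (distinct real)
General solution: y = C₁e^(4x) + C₂e^(-6x)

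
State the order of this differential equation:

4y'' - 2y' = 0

The order is 2 (highest derivative is of order 2).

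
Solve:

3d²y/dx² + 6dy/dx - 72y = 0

Characteristic equation: 3r² + 6r - 72 = 0
Divide by 3: r² + 2r - 24 = 0
Roots: r = 4, -6 (distinct real)
General solution: y = C₁e^(4x) + C₂e^(-6x)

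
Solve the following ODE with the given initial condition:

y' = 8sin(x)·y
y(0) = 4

General solution: y = Ce^(-8cos(x))
Applying IC y(0) = 4:
Particular solution: y = 4e^(8(1-cos(x)))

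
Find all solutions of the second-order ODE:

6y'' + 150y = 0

Characteristic equation: 6r² + 150 = 0
Divide by 6: r² + 25 = 0
Roots: r = ±5i (complex conjugates)
General solution: y = C₁cos(5x) + C₂sin(5x)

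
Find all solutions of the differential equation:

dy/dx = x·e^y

Separating variables and integrating:
-e^(-y) = x²/2 + C

General solution: y = -ln(C - x²/2)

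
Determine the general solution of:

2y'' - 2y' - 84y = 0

Characteristic equation: 2r² - 2r - 84 = 0
Divide by 2: r² - r - 42 = 0
Roots: r = 7, -6 (distinct real)
General solution: y = C₁e^(7x) + C₂e^(-6x)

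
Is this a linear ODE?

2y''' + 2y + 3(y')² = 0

No. Nonlinear ((y')² term)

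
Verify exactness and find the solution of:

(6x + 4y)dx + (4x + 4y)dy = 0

Verify exactness: ∂M/∂y = ∂N/∂x ✓
Find F(x,y) such that ∂F/∂x = M, ∂F/∂y = N
Solution: 3x² + 4xy + 2y² = C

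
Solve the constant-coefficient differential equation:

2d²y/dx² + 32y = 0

Characteristic equation: 2r² + 32 = 0
Divide by 2: r² + 16 = 0
Roots: r = ±4i (complex conjugates)
General solution: y = C₁cos(4x) + C₂sin(4x)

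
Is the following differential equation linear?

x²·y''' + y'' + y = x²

Yes. Linear (y and its derivatives appear to the first power only, no products of y terms)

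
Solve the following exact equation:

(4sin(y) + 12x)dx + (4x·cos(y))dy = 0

Verify exactness: ∂M/∂y = ∂N/∂x ✓
Find F(x,y) such that ∂F/∂x = M, ∂F/∂y = N
Solution: 4x·sin(y) + 6x² = C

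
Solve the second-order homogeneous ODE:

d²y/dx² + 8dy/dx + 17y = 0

Characteristic equation: r² + 8r + 17 = 0
Roots: r = -4 ± i (complex conjugates)
General solution: y = e^(-4x)(C₁cos(x) + C₂sin(x))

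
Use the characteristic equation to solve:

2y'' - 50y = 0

Characteristic equation: 2r² - 50 = 0
Divide by 2: r² - 25 = 0
Roots: r = 5, -5 (distinct real)
General solution: y = C₁e^(5x) + C₂e^(-5x)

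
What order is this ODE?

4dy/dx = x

The order is 1 (highest derivative is of order 1).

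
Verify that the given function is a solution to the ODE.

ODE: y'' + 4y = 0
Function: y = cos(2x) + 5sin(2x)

Verification:
y'' = -4cos(2x) - 20sin(2x)
y'' + 4y = 0 ✓

Yes, it is a solution.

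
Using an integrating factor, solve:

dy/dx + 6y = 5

Using integrating factor method:

General solution: y = 5/6 + Ce^(-6x)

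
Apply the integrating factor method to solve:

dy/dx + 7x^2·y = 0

Using integrating factor method:

General solution: y = Ce^(-7x^3/3)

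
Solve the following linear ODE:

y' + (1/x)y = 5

Using integrating factor method:

General solution: y = (5/2)x + C/x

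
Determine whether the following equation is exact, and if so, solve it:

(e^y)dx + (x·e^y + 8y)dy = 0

Verify exactness: ∂M/∂y = ∂N/∂x ✓
Find F(x,y) such that ∂F/∂x = M, ∂F/∂y = N
Solution: x·e^y + 4y² = C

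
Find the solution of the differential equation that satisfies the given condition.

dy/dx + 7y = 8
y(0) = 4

General solution: y = 8/7 + Ce^(-7x)
Applying y(0) = 4: C = 4 - 8/7 = 20/7
Particular solution: y = 8/7 + (20/7)e^(-7x)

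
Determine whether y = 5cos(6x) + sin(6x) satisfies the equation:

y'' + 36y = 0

Verification:
y'' = -180cos(6x) - 36sin(6x)
y'' + 36y = 0 ✓

Yes, it is a solution.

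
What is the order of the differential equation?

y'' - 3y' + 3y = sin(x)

The order is 2 (highest derivative is of order 2).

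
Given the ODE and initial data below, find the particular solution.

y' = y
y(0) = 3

General solution: y = Ce^x
Applying IC y(0) = 3:
Particular solution: y = 3e^x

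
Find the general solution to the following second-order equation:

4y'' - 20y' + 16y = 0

Characteristic equation: 4r² - 20r + 16 = 0
Divide by 4: r² - 5r + 4 = 0
Roots: r = 4, 1 (distinct real)
General solution: y = C₁e^(4x) + C₂e^x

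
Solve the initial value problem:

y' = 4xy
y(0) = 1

General solution: y = Ce^(2x²)
Applying IC y(0) = 1:
Particular solution: y = e^(2x²)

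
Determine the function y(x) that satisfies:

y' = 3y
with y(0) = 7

General solution: y = Ce^(3x)
Applying IC y(0) = 7:
Particular solution: y = 7e^(3x)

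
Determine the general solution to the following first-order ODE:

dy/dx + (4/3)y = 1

Using integrating factor method:

General solution: y = 3/4 + Ce^(-4x/3)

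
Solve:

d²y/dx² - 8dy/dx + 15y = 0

Characteristic equation: r² - 8r + 15 = 0
Roots: r = 3, 5 (distinct real)
General solution: y = C₁e^(3x) + C₂e^(5x)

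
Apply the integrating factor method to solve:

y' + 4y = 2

Using integrating factor method:

General solution: y = 1/2 + Ce^(-4x)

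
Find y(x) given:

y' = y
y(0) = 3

General solution: y = Ce^x
Applying IC y(0) = 3:
Particular solution: y = 3e^x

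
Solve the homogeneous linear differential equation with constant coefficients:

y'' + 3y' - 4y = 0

Characteristic equation: r² + 3r - 4 = 0
Roots: r = 1, -4 (distinct real)
General solution: y = C₁e^x + C₂e^(-4x)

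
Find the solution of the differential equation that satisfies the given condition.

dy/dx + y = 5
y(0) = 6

General solution: y = 5 + Ce^(-x)
Applying y(0) = 6: C = 6 - 5 = 1
Particular solution: y = 5 + e^(-x)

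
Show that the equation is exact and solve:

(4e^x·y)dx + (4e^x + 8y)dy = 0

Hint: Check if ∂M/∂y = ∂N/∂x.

Verify exactness: ∂M/∂y = ∂N/∂x ✓
Find F(x,y) such that ∂F/∂x = M, ∂F/∂y = N
Solution: 4e^x·y + 4y² = C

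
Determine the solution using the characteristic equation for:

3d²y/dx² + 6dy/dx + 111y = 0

Characteristic equation: 3r² + 6r + 111 = 0
Divide by 3: r² + 2r + 37 = 0
Roots: r = -1 ± 6i (complex conjugates)
General solution: y = e^(-x)(C₁cos(6x) + C₂sin(6x))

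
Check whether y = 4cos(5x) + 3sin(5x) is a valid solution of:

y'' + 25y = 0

Verification:
y'' = -100cos(5x) - 75sin(5x)
y'' + 25y = 0 ✓

Yes, it is a solution.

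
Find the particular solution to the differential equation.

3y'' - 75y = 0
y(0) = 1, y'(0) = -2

General solution: y = C₁e^(5x) + C₂e^(-5x)
Applying ICs: C₁ = 3/10, C₂ = 7/10
Particular solution: y = (3/10)e^(5x) + (7/10)e^(-5x)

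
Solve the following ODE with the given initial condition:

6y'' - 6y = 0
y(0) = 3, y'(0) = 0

General solution: y = C₁e^x + C₂e^(-x)
Applying ICs: C₁ = 3/2, C₂ = 3/2
Particular solution: y = (3/2)e^x + (3/2)e^(-x)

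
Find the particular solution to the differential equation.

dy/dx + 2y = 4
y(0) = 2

General solution: y = 2 + Ce^(-2x)
Applying y(0) = 2: C = 2 - 2 = 0
Particular solution: y = 2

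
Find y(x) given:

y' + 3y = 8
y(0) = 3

General solution: y = 8/3 + Ce^(-3x)
Applying y(0) = 3: C = 3 - 8/3 = 1/3
Particular solution: y = 8/3 + (1/3)e^(-3x)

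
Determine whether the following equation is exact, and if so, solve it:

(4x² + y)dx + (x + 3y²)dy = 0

Verify exactness: ∂M/∂y = ∂N/∂x ✓
Find F(x,y) such that ∂F/∂x = M, ∂F/∂y = N
Solution: 4x³/3 + xy + y³ = C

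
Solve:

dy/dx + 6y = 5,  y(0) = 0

General solution: y = 5/6 + Ce^(-6x)
Applying y(0) = 0: C = 0 - 5/6 = -5/6
Particular solution: y = 5/6 - (5/6)e^(-6x)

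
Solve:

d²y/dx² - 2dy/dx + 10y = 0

Characteristic equation: r² - 2r + 10 = 0
Roots: r = 1 ± 3i (complex conjugates)
General solution: y = e^x(C₁cos(3x) + C₂sin(3x))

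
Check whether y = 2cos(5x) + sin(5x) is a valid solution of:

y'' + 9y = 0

Verification:
y'' = -50cos(5x) - 25sin(5x)
y'' + 9y ≠ 0 (frequency mismatch: got 25 instead of 9)

No, it is not a solution.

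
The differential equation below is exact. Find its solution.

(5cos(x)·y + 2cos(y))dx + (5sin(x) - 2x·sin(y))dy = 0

Verify exactness: ∂M/∂y = ∂N/∂x ✓
Find F(x,y) such that ∂F/∂x = M, ∂F/∂y = N
Solution: 5sin(x)·y + 2x·cos(y) = C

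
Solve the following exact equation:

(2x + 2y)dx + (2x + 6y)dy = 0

Verify exactness: ∂M/∂y = ∂N/∂x ✓
Find F(x,y) such that ∂F/∂x = M, ∂F/∂y = N
Solution: x² + 2xy + 3y² = C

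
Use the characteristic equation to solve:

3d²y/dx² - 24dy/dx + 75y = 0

Characteristic equation: 3r² - 24r + 75 = 0
Divide by 3: r² - 8r + 25 = 0
Roots: r = 4 ± 3i (complex conjugates)
General solution: y = e^(4x)(C₁cos(3x) + C₂sin(3x))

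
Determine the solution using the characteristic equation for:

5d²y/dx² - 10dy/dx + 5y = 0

Characteristic equation: 5r² - 10r + 5 = 0
Divide by 5: r² - 2r + 1 = 0
Factored: (r - 1)² = 0
Repeated root: r = 1
General solution: y = (C₁ + C₂x)e^x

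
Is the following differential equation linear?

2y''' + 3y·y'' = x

No. Nonlinear (y·y'' term)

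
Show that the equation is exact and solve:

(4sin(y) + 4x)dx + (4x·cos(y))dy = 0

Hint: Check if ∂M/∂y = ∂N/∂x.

Verify exactness: ∂M/∂y = ∂N/∂x ✓
Find F(x,y) such that ∂F/∂x = M, ∂F/∂y = N
Solution: 4x·sin(y) + 2x² = C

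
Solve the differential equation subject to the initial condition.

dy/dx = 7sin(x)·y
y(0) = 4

General solution: y = Ce^(-7cos(x))
Applying IC y(0) = 4:
Particular solution: y = 4e^(7(1-cos(x)))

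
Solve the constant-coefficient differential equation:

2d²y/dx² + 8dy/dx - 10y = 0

Characteristic equation: 2r² + 8r - 10 = 0
Divide by 2: r² + 4r - 5 = 0
Roots: r = 1, -5 (distinct real)
General solution: y = C₁e^x + C₂e^(-5x)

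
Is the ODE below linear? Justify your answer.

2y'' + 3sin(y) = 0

No. Nonlinear (sin(y) is nonlinear in y)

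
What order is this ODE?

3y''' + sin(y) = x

The order is 3 (highest derivative is of order 3).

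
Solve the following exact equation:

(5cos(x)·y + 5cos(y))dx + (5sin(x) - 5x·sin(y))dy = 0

Verify exactness: ∂M/∂y = ∂N/∂x ✓
Find F(x,y) such that ∂F/∂x = M, ∂F/∂y = N
Solution: 5sin(x)·y + 5x·cos(y) = C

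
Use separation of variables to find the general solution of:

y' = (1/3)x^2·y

Separating variables and integrating:
ln|y| = x^3/9 + C

General solution: y = Ce^(x^3/9)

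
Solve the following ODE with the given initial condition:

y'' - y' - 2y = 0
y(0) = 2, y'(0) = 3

General solution: y = C₁e^(2x) + C₂e^(-x)
Applying ICs: C₁ = 5/3, C₂ = 1/3
Particular solution: y = (5/3)e^(2x) + (1/3)e^(-x)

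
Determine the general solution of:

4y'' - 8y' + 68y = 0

Characteristic equation: 4r² - 8r + 68 = 0
Divide by 4: r² - 2r + 17 = 0
Roots: r = 1 ± 4i (complex conjugates)
General solution: y = e^x(C₁cos(4x) + C₂sin(4x))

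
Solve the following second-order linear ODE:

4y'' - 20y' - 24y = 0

Characteristic equation: 4r² - 20r - 24 = 0
Divide by 4: r² - 5r - 6 = 0
Roots: r = 6, -1 (distinct real)
General solution: y = C₁e^(6x) + C₂e^(-x)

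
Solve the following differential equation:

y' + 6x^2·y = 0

Using integrating factor method:

General solution: y = Ce^(-2x^3)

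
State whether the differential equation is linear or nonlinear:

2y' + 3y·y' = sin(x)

Nonlinear (product y·y')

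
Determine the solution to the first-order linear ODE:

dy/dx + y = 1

Using integrating factor method:

General solution: y = 1 + Ce^(-x)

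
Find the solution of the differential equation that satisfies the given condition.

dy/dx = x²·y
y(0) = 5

General solution: y = Ce^(x³/3)
Applying IC y(0) = 5:
Particular solution: y = 5e^(x³/3)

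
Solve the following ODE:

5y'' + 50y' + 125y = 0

Characteristic equation: 5r² + 50r + 125 = 0
Divide by 5: r² + 10r + 25 = 0
Factored: (r + 5)² = 0
Repeated root: r = -5
General solution: y = (C₁ + C₂x)e^(-5x)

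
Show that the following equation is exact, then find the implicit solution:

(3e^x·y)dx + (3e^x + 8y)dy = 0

Verify exactness: ∂M/∂y = ∂N/∂x ✓
Find F(x,y) such that ∂F/∂x = M, ∂F/∂y = N
Solution: 3e^x·y + 4y² = C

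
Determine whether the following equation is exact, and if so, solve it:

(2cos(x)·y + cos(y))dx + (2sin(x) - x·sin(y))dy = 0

Verify exactness: ∂M/∂y = ∂N/∂x ✓
Find F(x,y) such that ∂F/∂x = M, ∂F/∂y = N
Solution: 2sin(x)·y + x·cos(y) = C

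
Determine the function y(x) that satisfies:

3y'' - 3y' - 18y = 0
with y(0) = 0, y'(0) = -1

General solution: y = C₁e^(3x) + C₂e^(-2x)
Applying ICs: C₁ = -1/5, C₂ = 1/5
Particular solution: y = -(1/5)e^(3x) + (1/5)e^(-2x)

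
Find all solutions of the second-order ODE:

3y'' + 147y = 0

Characteristic equation: 3r² + 147 = 0
Divide by 3: r² + 49 = 0
Roots: r = ±7i (complex conjugates)
General solution: y = C₁cos(7x) + C₂sin(7x)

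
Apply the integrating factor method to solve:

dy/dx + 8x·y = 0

Using integrating factor method:

General solution: y = Ce^(-4x^2)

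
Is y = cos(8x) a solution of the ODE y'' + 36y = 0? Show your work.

Verification:
y'' = -64cos(8x)
y'' + 36y ≠ 0 (frequency mismatch: got 64 instead of 36)

No, it is not a solution.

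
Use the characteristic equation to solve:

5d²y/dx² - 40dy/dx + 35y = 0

Characteristic equation: 5r² - 40r + 35 = 0
Divide by 5: r² - 8r + 7 = 0
Roots: r = 1, 7 (distinct real)
General solution: y = C₁e^x + C₂e^(7x)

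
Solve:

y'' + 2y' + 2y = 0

Characteristic equation: r² + 2r + 2 = 0
Roots: r = -1 ± i (complex conjugates)
General solution: y = e^(-x)(C₁cos(x) + C₂sin(x))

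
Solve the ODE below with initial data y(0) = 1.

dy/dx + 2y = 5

General solution: y = 5/2 + Ce^(-2x)
Applying y(0) = 1: C = 1 - 5/2 = -3/2
Particular solution: y = 5/2 - (3/2)e^(-2x)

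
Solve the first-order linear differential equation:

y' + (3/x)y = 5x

Using integrating factor method:

General solution: y = x^2 + Cx^(-3)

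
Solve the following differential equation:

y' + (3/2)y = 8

Using integrating factor method:

General solution: y = 16/3 + Ce^(-3x/2)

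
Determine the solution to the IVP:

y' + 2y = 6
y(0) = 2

General solution: y = 3 + Ce^(-2x)
Applying y(0) = 2: C = 2 - 3 = -1
Particular solution: y = 3 - e^(-2x)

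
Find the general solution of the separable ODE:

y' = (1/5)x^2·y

Separating variables and integrating:
ln|y| = x^3/15 + C

General solution: y = Ce^(x^3/15)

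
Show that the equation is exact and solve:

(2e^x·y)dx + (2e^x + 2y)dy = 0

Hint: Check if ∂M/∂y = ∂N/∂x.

Verify exactness: ∂M/∂y = ∂N/∂x ✓
Find F(x,y) such that ∂F/∂x = M, ∂F/∂y = N
Solution: 2e^x·y + y² = C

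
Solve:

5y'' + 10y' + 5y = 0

Characteristic equation: 5r² + 10r + 5 = 0
Divide by 5: r² + 2r + 1 = 0
Factored: (r + 1)² = 0
Repeated root: r = -1
General solution: y = (C₁ + C₂x)e^(-x)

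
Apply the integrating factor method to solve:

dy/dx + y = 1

Using integrating factor method:

General solution: y = 1 + Ce^(-x)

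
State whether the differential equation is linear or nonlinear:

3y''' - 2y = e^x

Linear (y and its derivatives appear to the first power only, no products of y terms)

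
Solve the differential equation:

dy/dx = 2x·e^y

Separating variables and integrating:
-e^(-y) = x² + C

General solution: y = -ln(C - x²)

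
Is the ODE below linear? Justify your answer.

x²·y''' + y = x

Yes. Linear (y and its derivatives appear to the first power only, no products of y terms)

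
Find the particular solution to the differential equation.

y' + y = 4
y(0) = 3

General solution: y = 4 + Ce^(-x)
Applying y(0) = 3: C = 3 - 4 = -1
Particular solution: y = 4 - e^(-x)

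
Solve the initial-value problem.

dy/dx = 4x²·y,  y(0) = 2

General solution: y = Ce^(4x³/3)
Applying IC y(0) = 2:
Particular solution: y = 2e^(4x³/3)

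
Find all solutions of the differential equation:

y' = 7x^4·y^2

Separating variables and integrating:
-1/y = 7x^5/5 + C

General solution: y^-1 = (-7/5)x^5 + C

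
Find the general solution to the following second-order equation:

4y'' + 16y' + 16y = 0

Characteristic equation: 4r² + 16r + 16 = 0
Divide by 4: r² + 4r + 4 = 0
Factored: (r + 2)² = 0
Repeated root: r = -2
General solution: y = (C₁ + C₂x)e^(-2x)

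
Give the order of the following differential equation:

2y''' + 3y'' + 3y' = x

The order is 3 (highest derivative is of order 3).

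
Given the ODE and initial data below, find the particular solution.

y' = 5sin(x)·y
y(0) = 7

General solution: y = Ce^(-5cos(x))
Applying IC y(0) = 7:
Particular solution: y = 7e^(5(1-cos(x)))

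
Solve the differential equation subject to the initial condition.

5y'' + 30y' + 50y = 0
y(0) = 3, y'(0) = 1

General solution: y = e^(-3x)(C₁cos(x) + C₂sin(x))
Complex roots r = -3 ± i
Applying ICs: C₁ = 3, C₂ = 10
Particular solution: y = e^(-3x)(3cos(x) + 10sin(x))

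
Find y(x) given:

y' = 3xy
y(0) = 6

General solution: y = Ce^(3x²/2)
Applying IC y(0) = 6:
Particular solution: y = 6e^(3x²/2)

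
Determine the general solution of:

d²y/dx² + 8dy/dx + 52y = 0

Characteristic equation: r² + 8r + 52 = 0
Roots: r = -4 ± 6i (complex conjugates)
General solution: y = e^(-4x)(C₁cos(6x) + C₂sin(6x))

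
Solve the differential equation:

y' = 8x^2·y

Separating variables and integrating:
ln|y| = 8x^3/3 + C

General solution: y = Ce^(8x^3/3)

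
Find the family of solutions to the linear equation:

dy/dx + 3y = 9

Using integrating factor method:

General solution: y = 3 + Ce^(-3x)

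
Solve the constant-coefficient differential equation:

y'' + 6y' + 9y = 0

Characteristic equation: r² + 6r + 9 = 0
Factored: (r + 3)² = 0
Repeated root: r = -3
General solution: y = (C₁ + C₂x)e^(-3x)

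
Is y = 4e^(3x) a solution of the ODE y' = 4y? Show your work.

Verification:
y = 4e^(3x)
y' = 12e^(3x)
But 4y = 16e^(3x)
y' ≠ 4y — the derivative does not match

No, it is not a solution.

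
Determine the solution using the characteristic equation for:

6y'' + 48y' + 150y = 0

Characteristic equation: 6r² + 48r + 150 = 0
Divide by 6: r² + 8r + 25 = 0
Roots: r = -4 ± 3i (complex conjugates)
General solution: y = e^(-4x)(C₁cos(3x) + C₂sin(3x))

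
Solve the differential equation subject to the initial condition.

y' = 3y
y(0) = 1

General solution: y = Ce^(3x)
Applying IC y(0) = 1:
Particular solution: y = e^(3x)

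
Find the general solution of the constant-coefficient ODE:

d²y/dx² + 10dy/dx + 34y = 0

Characteristic equation: r² + 10r + 34 = 0
Roots: r = -5 ± 3i (complex conjugates)
General solution: y = e^(-5x)(C₁cos(3x) + C₂sin(3x))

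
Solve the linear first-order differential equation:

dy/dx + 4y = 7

Using integrating factor method:

General solution: y = 7/4 + Ce^(-4x)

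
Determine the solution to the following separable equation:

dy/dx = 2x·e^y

Separating variables and integrating:
-e^(-y) = x² + C

General solution: y = -ln(C - x²)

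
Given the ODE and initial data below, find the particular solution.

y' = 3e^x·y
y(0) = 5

General solution: y = Ce^(3e^x)
Applying IC y(0) = 5:
Particular solution: y = 5e^(3(e^x - 1))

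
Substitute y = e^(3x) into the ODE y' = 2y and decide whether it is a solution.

Verification:
y = e^(3x)
y' = 3e^(3x)
But 2y = 2e^(3x)
y' ≠ 2y — the derivative does not match

No, it is not a solution.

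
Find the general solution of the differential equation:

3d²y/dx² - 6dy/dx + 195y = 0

Characteristic equation: 3r² - 6r + 195 = 0
Divide by 3: r² - 2r + 65 = 0
Roots: r = 1 ± 8i (complex conjugates)
General solution: y = e^x(C₁cos(8x) + C₂sin(8x))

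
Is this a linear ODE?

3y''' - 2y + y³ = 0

No. Nonlinear (y³ term)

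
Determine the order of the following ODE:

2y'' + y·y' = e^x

The order is 2 (highest derivative is of order 2).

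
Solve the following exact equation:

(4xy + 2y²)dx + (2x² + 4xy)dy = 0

Verify exactness: ∂M/∂y = ∂N/∂x ✓
Find F(x,y) such that ∂F/∂x = M, ∂F/∂y = N
Solution: 2x²y + 2xy² = C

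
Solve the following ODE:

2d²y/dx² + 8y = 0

Characteristic equation: 2r² + 8 = 0
Divide by 2: r² + 4 = 0
Roots: r = ±2i (complex conjugates)
General solution: y = C₁cos(2x) + C₂sin(2x)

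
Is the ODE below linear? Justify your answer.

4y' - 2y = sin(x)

Yes. Linear (y and its derivatives appear to the first power only, no products of y terms)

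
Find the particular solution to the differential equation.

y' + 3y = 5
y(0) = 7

General solution: y = 5/3 + Ce^(-3x)
Applying y(0) = 7: C = 7 - 5/3 = 16/3
Particular solution: y = 5/3 + (16/3)e^(-3x)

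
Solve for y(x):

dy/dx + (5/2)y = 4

Using integrating factor method:

General solution: y = 8/5 + Ce^(-5x/2)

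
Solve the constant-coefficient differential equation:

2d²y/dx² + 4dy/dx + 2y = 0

Characteristic equation: 2r² + 4r + 2 = 0
Divide by 2: r² + 2r + 1 = 0
Factored: (r + 1)² = 0
Repeated root: r = -1
General solution: y = (C₁ + C₂x)e^(-x)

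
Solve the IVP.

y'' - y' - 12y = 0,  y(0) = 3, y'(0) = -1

General solution: y = C₁e^(4x) + C₂e^(-3x)
Applying ICs: C₁ = 8/7, C₂ = 13/7
Particular solution: y = (8/7)e^(4x) + (13/7)e^(-3x)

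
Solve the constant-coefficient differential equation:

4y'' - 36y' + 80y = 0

Characteristic equation: 4r² - 36r + 80 = 0
Divide by 4: r² - 9r + 20 = 0
Roots: r = 4, 5 (distinct real)
General solution: y = C₁e^(4x) + C₂e^(5x)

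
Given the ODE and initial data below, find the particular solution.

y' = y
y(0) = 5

General solution: y = Ce^x
Applying IC y(0) = 5:
Particular solution: y = 5e^x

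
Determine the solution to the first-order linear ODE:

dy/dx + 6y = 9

Using integrating factor method:

General solution: y = 3/2 + Ce^(-6x)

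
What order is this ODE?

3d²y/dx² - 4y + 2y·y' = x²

The order is 2 (highest derivative is of order 2).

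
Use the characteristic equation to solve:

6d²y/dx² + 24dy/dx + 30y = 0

Characteristic equation: 6r² + 24r + 30 = 0
Divide by 6: r² + 4r + 5 = 0
Roots: r = -2 ± i (complex conjugates)
General solution: y = e^(-2x)(C₁cos(x) + C₂sin(x))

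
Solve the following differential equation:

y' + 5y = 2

Using integrating factor method:

General solution: y = 2/5 + Ce^(-5x)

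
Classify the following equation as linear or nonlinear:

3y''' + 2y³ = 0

Nonlinear (y³ term)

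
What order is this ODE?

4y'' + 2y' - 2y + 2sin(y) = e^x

The order is 2 (highest derivative is of order 2).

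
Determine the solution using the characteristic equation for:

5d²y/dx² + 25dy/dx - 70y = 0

Characteristic equation: 5r² + 25r - 70 = 0
Divide by 5: r² + 5r - 14 = 0
Roots: r = 2, -7 (distinct real)
General solution: y = C₁e^(2x) + C₂e^(-7x)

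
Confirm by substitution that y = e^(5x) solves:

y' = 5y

Verification:
y = e^(5x)
y' = 5e^(5x)
5y = 5e^(5x)
y' = 5y ✓

Yes, it is a solution.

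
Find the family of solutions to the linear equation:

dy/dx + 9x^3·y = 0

Using integrating factor method:

General solution: y = Ce^(-9x^4/4)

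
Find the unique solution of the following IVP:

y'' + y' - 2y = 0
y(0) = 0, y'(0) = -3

General solution: y = C₁e^x + C₂e^(-2x)
Applying ICs: C₁ = -1, C₂ = 1
Particular solution: y = -e^x + e^(-2x)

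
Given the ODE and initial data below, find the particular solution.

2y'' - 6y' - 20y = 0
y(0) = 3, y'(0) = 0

General solution: y = C₁e^(5x) + C₂e^(-2x)
Applying ICs: C₁ = 6/7, C₂ = 15/7
Particular solution: y = (6/7)e^(5x) + (15/7)e^(-2x)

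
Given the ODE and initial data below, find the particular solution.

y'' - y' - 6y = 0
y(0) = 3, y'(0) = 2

General solution: y = C₁e^(3x) + C₂e^(-2x)
Applying ICs: C₁ = 8/5, C₂ = 7/5
Particular solution: y = (8/5)e^(3x) + (7/5)e^(-2x)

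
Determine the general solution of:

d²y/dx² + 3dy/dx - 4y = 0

Characteristic equation: r² + 3r - 4 = 0
Roots: r = 1, -4 (distinct real)
General solution: y = C₁e^x + C₂e^(-4x)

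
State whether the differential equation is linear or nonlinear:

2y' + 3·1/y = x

Nonlinear (1/y term)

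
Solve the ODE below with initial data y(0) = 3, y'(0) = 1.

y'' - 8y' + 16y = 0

General solution: y = (C₁ + C₂x)e^(4x)
Repeated root r = 4
Applying ICs: C₁ = 3, C₂ = -11
Particular solution: y = (3 - 11x)e^(4x)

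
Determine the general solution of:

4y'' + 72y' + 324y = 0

Characteristic equation: 4r² + 72r + 324 = 0
Divide by 4: r² + 18r + 81 = 0
Factored: (r + 9)² = 0
Repeated root: r = -9
General solution: y = (C₁ + C₂x)e^(-9x)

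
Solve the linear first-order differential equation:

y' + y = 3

Using integrating factor method:

General solution: y = 3 + Ce^(-x)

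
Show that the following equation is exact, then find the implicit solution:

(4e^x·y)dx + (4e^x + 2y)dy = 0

Verify exactness: ∂M/∂y = ∂N/∂x ✓
Find F(x,y) such that ∂F/∂x = M, ∂F/∂y = N
Solution: 4e^x·y + y² = C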